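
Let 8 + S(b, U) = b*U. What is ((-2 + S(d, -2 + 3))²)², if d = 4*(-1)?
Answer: 38416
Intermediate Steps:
d = -4
S(b, U) = -8 + U*b (S(b, U) = -8 + b*U = -8 + U*b)
((-2 + S(d, -2 + 3))²)² = ((-2 + (-8 + (-2 + 3)*(-4)))²)² = ((-2 + (-8 + 1*(-4)))²)² = ((-2 + (-8 - 4))²)² = ((-2 - 12)²)² = ((-14)²)² = 196² = 38416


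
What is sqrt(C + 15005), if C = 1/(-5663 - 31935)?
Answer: 3*sqrt(2356801341158)/37598 ≈ 122.49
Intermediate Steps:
C = -1/37598 (C = 1/(-37598) = -1/37598 ≈ -2.6597e-5)
sqrt(C + 15005) = sqrt(-1/37598 + 15005) = sqrt(564157989/37598) = 3*sqrt(2356801341158)/37598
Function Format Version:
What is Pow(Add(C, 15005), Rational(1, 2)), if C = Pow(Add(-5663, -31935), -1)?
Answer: Mul(Rational(3, 37598), Pow(2356801341158, Rational(1, 2))) ≈ 122.49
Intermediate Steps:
C = Rational(-1, 37598) (C = Pow(-37598, -1) = Rational(-1, 37598) ≈ -2.6597e-5)
Pow(Add(C, 15005), Rational(1, 2)) = Pow(Add(Rational(-1, 37598), 15005), Rational(1, 2)) = Pow(Rational(564157989, 37598), Rational(1, 2)) = Mul(Rational(3, 37598), Pow(2356801341158, Rational(1, 2)))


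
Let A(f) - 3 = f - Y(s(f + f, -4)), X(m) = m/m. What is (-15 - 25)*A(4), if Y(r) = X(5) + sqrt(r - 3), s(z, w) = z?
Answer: -240 + 40*sqrt(5) ≈ -150.56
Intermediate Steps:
X(m) = 1
Y(r) = 1 + sqrt(-3 + r) (Y(r) = 1 + sqrt(r - 3) = 1 + sqrt(-3 + r))
A(f) = 2 + f - sqrt(-3 + 2*f) (A(f) = 3 + (f - (1 + sqrt(-3 + (f + f)))) = 3 + (f - (1 + sqrt(-3 + 2*f))) = 3 + (f + (-1 - sqrt(-3 + 2*f))) = 3 + (-1 + f - sqrt(-3 + 2*f)) = 2 + f - sqrt(-3 + 2*f))
(-15 - 25)*A(4) = (-15 - 25)*(2 + 4 - sqrt(-3 + 2*4)) = -40*(2 + 4 - sqrt(-3 + 8)) = -40*(2 + 4 - sqrt(5)) = -40*(6 - sqrt(5)) = -240 + 40*sqrt(5)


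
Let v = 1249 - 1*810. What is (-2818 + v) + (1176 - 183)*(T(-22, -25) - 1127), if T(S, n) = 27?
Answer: -1094679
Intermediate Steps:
v = 439 (v = 1249 - 810 = 439)
(-2818 + v) + (1176 - 183)*(T(-22, -25) - 1127) = (-2818 + 439) + (1176 - 183)*(27 - 1127) = -2379 + 993*(-1100) = -2379 - 1092300 = -1094679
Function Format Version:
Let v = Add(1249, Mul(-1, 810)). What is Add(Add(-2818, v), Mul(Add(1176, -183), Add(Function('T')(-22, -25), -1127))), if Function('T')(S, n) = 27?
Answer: -1094679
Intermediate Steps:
v = 439 (v = Add(1249, -810) = 439)
Add(Add(-2818, v), Mul(Add(1176, -183), Add(Function('T')(-22, -25), -1127))) = Add(Add(-2818, 439), Mul(Add(1176, -183), Add(27, -1127))) = Add(-2379, Mul(993, -1100)) = Add(-2379, -1092300) = -1094679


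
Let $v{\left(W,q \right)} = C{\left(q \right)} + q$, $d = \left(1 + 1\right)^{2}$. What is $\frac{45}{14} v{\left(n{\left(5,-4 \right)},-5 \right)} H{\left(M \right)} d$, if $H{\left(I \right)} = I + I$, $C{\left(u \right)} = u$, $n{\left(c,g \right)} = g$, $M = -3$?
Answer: $\frac{5400}{7} \approx 771.43$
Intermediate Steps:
$H{\left(I \right)} = 2 I$
$d = 4$ ($d = 2^{2} = 4$)
$v{\left(W,q \right)} = 2 q$ ($v{\left(W,q \right)} = q + q = 2 q$)
$\frac{45}{14} v{\left(n{\left(5,-4 \right)},-5 \right)} H{\left(M \right)} d = \frac{45}{14} \cdot 2 \left(-5\right) 2 \left(-3\right) 4 = 45 \cdot \frac{1}{14} \left(-10\right) \left(\left(-6\right) 4\right) = \frac{45}{14} \left(-10\right) \left(-24\right) = \left(- \frac{225}{7}\right) \left(-24\right) = \frac{5400}{7}$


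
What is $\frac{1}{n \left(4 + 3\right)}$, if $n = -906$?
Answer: $- \frac{1}{6342} \approx -0.00015768$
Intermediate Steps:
$\frac{1}{n \left(4 + 3\right)} = \frac{1}{\left(-906\right) \left(4 + 3\right)} = \frac{1}{\left(-906\right) 7} = \frac{1}{-6342} = - \frac{1}{6342}$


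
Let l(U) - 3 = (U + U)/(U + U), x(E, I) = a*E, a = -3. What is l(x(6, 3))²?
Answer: 16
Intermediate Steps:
x(E, I) = -3*E
l(U) = 4 (l(U) = 3 + (U + U)/(U + U) = 3 + (2*U)/((2*U)) = 3 + (2*U)*(1/(2*U)) = 3 + 1 = 4)
l(x(6, 3))² = 4² = 16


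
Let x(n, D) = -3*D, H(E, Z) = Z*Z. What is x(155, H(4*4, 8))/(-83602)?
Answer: 96/41801 ≈ 0.0022966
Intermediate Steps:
H(E, Z) = Z²
x(155, H(4*4, 8))/(-83602) = -3*8²/(-83602) = -3*64*(-1/83602) = -192*(-1/83602) = 96/41801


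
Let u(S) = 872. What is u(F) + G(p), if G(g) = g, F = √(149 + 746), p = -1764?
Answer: -892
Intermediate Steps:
F = √895 ≈ 29.917
u(F) + G(p) = 872 - 1764 = -892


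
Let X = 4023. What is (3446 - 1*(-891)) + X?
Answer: 8360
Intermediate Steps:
(3446 - 1*(-891)) + X = (3446 - 1*(-891)) + 4023 = (3446 + 891) + 4023 = 4337 + 4023 = 8360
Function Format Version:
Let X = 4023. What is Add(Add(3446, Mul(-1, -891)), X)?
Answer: 8360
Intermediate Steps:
Add(Add(3446, Mul(-1, -891)), X) = Add(Add(3446, Mul(-1, -891)), 4023) = Add(Add(3446, 891), 4023) = Add(4337, 4023) = 8360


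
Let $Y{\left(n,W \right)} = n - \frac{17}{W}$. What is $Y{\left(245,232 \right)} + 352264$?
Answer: $\frac{81782071}{232} \approx 3.5251 \cdot 10^{5}$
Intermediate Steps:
$Y{\left(n,W \right)} = n - \frac{17}{W}$
$Y{\left(245,232 \right)} + 352264 = \left(245 - \frac{17}{232}\right) + 352264 = \frac{56823}{232} + 352264 = \frac{81782071}{232}$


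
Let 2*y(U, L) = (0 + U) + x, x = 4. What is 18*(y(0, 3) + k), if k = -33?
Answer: -558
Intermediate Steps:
y(U, L) = 2 + U/2 (y(U, L) = ((0 + U) + 4)/2 = (U + 4)/2 = (4 + U)/2 = 2 + U/2)
18*(y(0, 3) + k) = 18*((2 + (1/2)*0) - 33) = 18*((2 + 0) - 33) = 18*(2 - 33) = 18*(-31) = -558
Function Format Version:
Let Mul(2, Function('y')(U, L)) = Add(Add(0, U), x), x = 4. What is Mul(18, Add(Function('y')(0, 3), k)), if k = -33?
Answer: -558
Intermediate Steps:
Function('y')(U, L) = Add(2, Mul(Rational(1, 2), U)) (Function('y')(U, L) = Mul(Rational(1, 2), Add(Add(0, U), 4)) = Mul(Rational(1, 2), Add(U, 4)) = Mul(Rational(1, 2), Add(4, U)) = Add(2, Mul(Rational(1, 2), U)))
Mul(18, Add(Function('y')(0, 3), k)) = Mul(18, Add(Add(2, Mul(Rational(1, 2), 0)), -33)) = Mul(18, Add(Add(2, 0), -33)) = Mul(18, Add(2, -33)) = Mul(18, -31) = -558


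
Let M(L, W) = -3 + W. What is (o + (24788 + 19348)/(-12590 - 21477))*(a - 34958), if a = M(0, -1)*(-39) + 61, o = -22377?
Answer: 26485197223695/34067 ≈ 7.7744e+8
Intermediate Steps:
a = 217 (a = (-3 - 1)*(-39) + 61 = -4*(-39) + 61 = 156 + 61 = 217)
(o + (24788 + 19348)/(-12590 - 21477))*(a - 34958) = (-22377 + (24788 + 19348)/(-12590 - 21477))*(217 - 34958) = (-22377 + 44136/(-34067))*(-34741) = (-22377 + 44136*(-1/34067))*(-34741) = (-22377 - 44136/34067)*(-34741) = -762361395/34067*(-34741) = 26485197223695/34067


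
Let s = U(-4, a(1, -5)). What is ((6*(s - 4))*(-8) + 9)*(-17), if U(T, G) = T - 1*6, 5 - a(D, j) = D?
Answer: -11577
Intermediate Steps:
a(D, j) = 5 - D
U(T, G) = -6 + T (U(T, G) = T - 6 = -6 + T)
s = -10 (s = -6 - 4 = -10)
((6*(s - 4))*(-8) + 9)*(-17) = ((6*(-10 - 4))*(-8) + 9)*(-17) = ((6*(-14))*(-8) + 9)*(-17) = (-84*(-8) + 9)*(-17) = (672 + 9)*(-17) = 681*(-17) = -11577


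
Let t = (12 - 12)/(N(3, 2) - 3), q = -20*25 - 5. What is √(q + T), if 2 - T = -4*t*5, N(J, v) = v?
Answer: I*√503 ≈ 22.428*I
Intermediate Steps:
q = -505 (q = -500 - 5 = -505)
t = 0 (t = (12 - 12)/(2 - 3) = 0/(-1) = 0*(-1) = 0)
T = 2 (T = 2 - (-4*0)*5 = 2 - 0*5 = 2 - 1*0 = 2 + 0 = 2)
√(q + T) = √(-505 + 2) = √(-503) = I*√503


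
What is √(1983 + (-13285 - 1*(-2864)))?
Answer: I*√8438 ≈ 91.859*I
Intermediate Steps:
√(1983 + (-13285 - 1*(-2864))) = √(1983 + (-13285 + 2864)) = √(1983 - 10421) = √(-8438) = I*√8438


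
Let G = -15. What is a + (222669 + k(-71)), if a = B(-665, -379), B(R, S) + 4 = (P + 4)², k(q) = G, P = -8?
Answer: 222666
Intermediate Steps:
k(q) = -15
B(R, S) = 12 (B(R, S) = -4 + (-8 + 4)² = -4 + (-4)² = -4 + 16 = 12)
a = 12
a + (222669 + k(-71)) = 12 + (222669 - 15) = 12 + 222654 = 222666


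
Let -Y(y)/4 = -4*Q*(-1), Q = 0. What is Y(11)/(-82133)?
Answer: 0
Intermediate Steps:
Y(y) = 0 (Y(y) = -4*(-4*0)*(-1) = -0*(-1) = -4*0 = 0)
Y(11)/(-82133) = 0/(-82133) = 0*(-1/82133) = 0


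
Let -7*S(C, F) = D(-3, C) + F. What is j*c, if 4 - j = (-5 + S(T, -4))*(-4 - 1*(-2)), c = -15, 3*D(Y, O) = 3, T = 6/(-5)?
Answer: 540/7 ≈ 77.143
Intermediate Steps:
T = -6/5 (T = 6*(-1/5) = -6/5 ≈ -1.2000)
D(Y, O) = 1 (D(Y, O) = (1/3)*3 = 1)
S(C, F) = -1/7 - F/7 (S(C, F) = -(1 + F)/7 = -1/7 - F/7)
j = -36/7 (j = 4 - (-5 + (-1/7 - 1/7*(-4)))*(-4 - 1*(-2)) = 4 - (-5 + (-1/7 + 4/7))*(-4 + 2) = 4 - (-5 + 3/7)*(-2) = 4 - (-32)*(-2)/7 = 4 - 1*64/7 = 4 - 64/7 = -36/7 ≈ -5.1429)
j*c = -36/7*(-15) = 540/7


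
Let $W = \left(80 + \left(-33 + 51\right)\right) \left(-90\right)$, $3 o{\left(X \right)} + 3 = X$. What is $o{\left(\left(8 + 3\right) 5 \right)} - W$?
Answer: $\frac{26512}{3} \approx 8837.3$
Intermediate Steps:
$o{\left(X \right)} = -1 + \frac{X}{3}$
$W = -8820$ ($W = \left(80 + 18\right) \left(-90\right) = 98 \left(-90\right) = -8820$)
$o{\left(\left(8 + 3\right) 5 \right)} - W = \left(-1 + \frac{\left(8 + 3\right) 5}{3}\right) - -8820 = \left(-1 + \frac{11 \cdot 5}{3}\right) + 8820 = \left(-1 + \frac{1}{3} \cdot 55\right) + 8820 = \left(-1 + \frac{55}{3}\right) + 8820 = \frac{52}{3} + 8820 = \frac{26512}{3}$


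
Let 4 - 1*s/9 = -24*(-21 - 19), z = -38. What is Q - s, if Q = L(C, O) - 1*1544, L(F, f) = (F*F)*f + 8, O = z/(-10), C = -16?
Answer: 40204/5 ≈ 8040.8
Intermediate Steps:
O = 19/5 (O = -38/(-10) = -38*(-⅒) = 19/5 ≈ 3.8000)
L(F, f) = 8 + f*F² (L(F, f) = F²*f + 8 = f*F² + 8 = 8 + f*F²)
s = -8604 (s = 36 - (-216)*(-21 - 19) = 36 - (-216)*(-40) = 36 - 9*960 = 36 - 8640 = -8604)
Q = -2816/5 (Q = (8 + (19/5)*(-16)²) - 1*1544 = (8 + (19/5)*256) - 1544 = (8 + 4864/5) - 1544 = 4904/5 - 1544 = -2816/5 ≈ -563.20)
Q - s = -2816/5 - 1*(-8604) = -2816/5 + 8604 = 40204/5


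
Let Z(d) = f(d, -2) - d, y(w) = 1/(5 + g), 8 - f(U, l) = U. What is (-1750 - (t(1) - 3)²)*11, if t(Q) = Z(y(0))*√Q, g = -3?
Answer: -19426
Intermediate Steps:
f(U, l) = 8 - U
y(w) = ½ (y(w) = 1/(5 - 3) = 1/2 = ½)
Z(d) = 8 - 2*d (Z(d) = (8 - d) - d = 8 - 2*d)
t(Q) = 7*√Q (t(Q) = (8 - 2*½)*√Q = (8 - 1)*√Q = 7*√Q)
(-1750 - (t(1) - 3)²)*11 = (-1750 - (7*√1 - 3)²)*11 = (-1750 - (7*1 - 3)²)*11 = (-1750 - (7 - 3)²)*11 = (-1750 - 1*4²)*11 = (-1750 - 1*16)*11 = (-1750 - 16)*11 = -1766*11 = -19426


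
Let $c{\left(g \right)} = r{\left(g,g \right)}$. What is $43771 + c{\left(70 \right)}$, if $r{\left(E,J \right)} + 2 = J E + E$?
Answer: $48739$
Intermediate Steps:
$r{\left(E,J \right)} = -2 + E + E J$ ($r{\left(E,J \right)} = -2 + \left(J E + E\right) = -2 + \left(E J + E\right) = -2 + \left(E + E J\right) = -2 + E + E J$)
$c{\left(g \right)} = -2 + g + g^{2}$ ($c{\left(g \right)} = -2 + g + g g = -2 + g + g^{2}$)
$43771 + c{\left(70 \right)} = 43771 + \left(-2 + 70 + 70^{2}\right) = 43771 + \left(-2 + 70 + 4900\right) = 43771 + 4968 = 48739$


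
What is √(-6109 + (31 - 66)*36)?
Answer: I*√7369 ≈ 85.843*I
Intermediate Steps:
√(-6109 + (31 - 66)*36) = √(-6109 - 35*36) = √(-6109 - 1260) = √(-7369) = I*√7369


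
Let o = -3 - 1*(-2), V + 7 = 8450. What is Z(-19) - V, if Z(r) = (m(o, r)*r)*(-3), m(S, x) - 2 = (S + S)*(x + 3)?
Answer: -6505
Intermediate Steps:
V = 8443 (V = -7 + 8450 = 8443)
o = -1 (o = -3 + 2 = -1)
m(S, x) = 2 + 2*S*(3 + x) (m(S, x) = 2 + (S + S)*(x + 3) = 2 + (2*S)*(3 + x) = 2 + 2*S*(3 + x))
Z(r) = -3*r*(-4 - 2*r) (Z(r) = ((2 + 6*(-1) + 2*(-1)*r)*r)*(-3) = ((2 - 6 - 2*r)*r)*(-3) = ((-4 - 2*r)*r)*(-3) = (r*(-4 - 2*r))*(-3) = -3*r*(-4 - 2*r))
Z(-19) - V = 6*(-19)*(2 - 19) - 1*8443 = 6*(-19)*(-17) - 8443 = 1938 - 8443 = -6505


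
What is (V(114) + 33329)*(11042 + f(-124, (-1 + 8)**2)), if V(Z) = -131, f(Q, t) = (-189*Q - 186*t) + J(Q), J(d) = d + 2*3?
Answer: 838116708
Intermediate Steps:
J(d) = 6 + d (J(d) = d + 6 = 6 + d)
f(Q, t) = 6 - 188*Q - 186*t (f(Q, t) = (-189*Q - 186*t) + (6 + Q) = 6 - 188*Q - 186*t)
(V(114) + 33329)*(11042 + f(-124, (-1 + 8)**2)) = (-131 + 33329)*(11042 + (6 - 188*(-124) - 186*(-1 + 8)**2)) = 33198*(11042 + (6 + 23312 - 186*7**2)) = 33198*(11042 + (6 + 23312 - 186*49)) = 33198*(11042 + (6 + 23312 - 9114)) = 33198*(11042 + 14204) = 33198*25246 = 838116708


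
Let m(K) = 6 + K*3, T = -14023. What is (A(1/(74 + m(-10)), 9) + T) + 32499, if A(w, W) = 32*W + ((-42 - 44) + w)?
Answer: 933901/50 ≈ 18678.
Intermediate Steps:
m(K) = 6 + 3*K
A(w, W) = -86 + w + 32*W (A(w, W) = 32*W + (-86 + w) = -86 + w + 32*W)
(A(1/(74 + m(-10)), 9) + T) + 32499 = ((-86 + 1/(74 + (6 + 3*(-10))) + 32*9) - 14023) + 32499 = ((-86 + 1/(74 + (6 - 30)) + 288) - 14023) + 32499 = ((-86 + 1/(74 - 24) + 288) - 14023) + 32499 = ((-86 + 1/50 + 288) - 14023) + 32499 = (10101/50 - 14023) + 32499 = -691049/50 + 32499 = 933901/50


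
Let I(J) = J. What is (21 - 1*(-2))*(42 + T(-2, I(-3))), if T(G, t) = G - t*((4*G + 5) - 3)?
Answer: 506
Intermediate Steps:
T(G, t) = G - t*(2 + 4*G) (T(G, t) = G - t*((5 + 4*G) - 3) = G - t*(2 + 4*G))
(21 - 1*(-2))*(42 + T(-2, I(-3))) = (21 - 1*(-2))*(42 + (-2 - 2*(-3) - 4*(-2)*(-3))) = (21 + 2)*(42 + (-2 + 6 - 24)) = 23*(42 - 20) = 23*22 = 506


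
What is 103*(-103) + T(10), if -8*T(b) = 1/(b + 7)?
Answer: -1442825/136 ≈ -10609.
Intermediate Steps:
T(b) = -1/(8*(7 + b)) (T(b) = -1/(8*(b + 7)) = -1/(8*(7 + b)))
103*(-103) + T(10) = 103*(-103) - 1/(56 + 8*10) = -10609 - 1/(56 + 80) = -10609 - 1/136 = -1442825/136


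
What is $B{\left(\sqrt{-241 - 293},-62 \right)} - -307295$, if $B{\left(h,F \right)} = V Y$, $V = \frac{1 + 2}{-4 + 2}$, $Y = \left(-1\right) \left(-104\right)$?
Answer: $307139$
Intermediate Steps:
$Y = 104$
$V = - \frac{3}{2}$ ($V = \frac{3}{-2} = 3 \left(- \frac{1}{2}\right) = - \frac{3}{2} \approx -1.5$)
$B{\left(h,F \right)} = -156$ ($B{\left(h,F \right)} = \left(- \frac{3}{2}\right) 104 = -156$)
$B{\left(\sqrt{-241 - 293},-62 \right)} - -307295 = -156 - -307295 = -156 + 307295 = 307139$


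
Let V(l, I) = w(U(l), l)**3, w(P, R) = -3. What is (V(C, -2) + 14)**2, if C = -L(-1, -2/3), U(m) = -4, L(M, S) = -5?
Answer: 169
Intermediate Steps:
C = 5 (C = -1*(-5) = 5)
V(l, I) = -27 (V(l, I) = (-3)**3 = -27)
(V(C, -2) + 14)**2 = (-27 + 14)**2 = (-13)**2 = 169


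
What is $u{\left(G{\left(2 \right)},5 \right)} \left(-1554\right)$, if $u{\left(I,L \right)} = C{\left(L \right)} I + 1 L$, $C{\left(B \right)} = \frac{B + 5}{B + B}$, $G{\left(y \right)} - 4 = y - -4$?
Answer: $-23310$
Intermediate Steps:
$G{\left(y \right)} = 8 + y$ ($G{\left(y \right)} = 4 + \left(y - -4\right) = 4 + \left(y + 4\right) = 4 + \left(4 + y\right) = 8 + y$)
$C{\left(B \right)} = \frac{5 + B}{2 B}$
$u{\left(I,L \right)} = L + \frac{I \left(5 + L\right)}{2 L}$ ($u{\left(I,L \right)} = \frac{5 + L}{2 L} I + 1 L = \frac{I \left(5 + L\right)}{2 L} + L = L + \frac{I \left(5 + L\right)}{2 L}$)
$u{\left(G{\left(2 \right)},5 \right)} \left(-1554\right) = \frac{5^{2} + \frac{\left(8 + 2\right) \left(5 + 5\right)}{2}}{5} \left(-1554\right) = \frac{25 + \frac{1}{2} \cdot 10 \cdot 10}{5} \left(-1554\right) = \frac{25 + 50}{5} \left(-1554\right) = \frac{1}{5} \cdot 75 \left(-1554\right) = 15 \left(-1554\right) = -23310$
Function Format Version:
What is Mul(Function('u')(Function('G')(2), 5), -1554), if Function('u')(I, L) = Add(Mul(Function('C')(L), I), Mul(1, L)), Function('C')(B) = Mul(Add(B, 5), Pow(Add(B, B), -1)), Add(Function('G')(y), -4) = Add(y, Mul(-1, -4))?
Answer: -23310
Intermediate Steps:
Function('G')(y) = Add(8, y) (Function('G')(y) = Add(4, Add(y, Mul(-1, -4))) = Add(4, Add(y, 4)) = Add(4, Add(4, y)) = Add(8, y))
Function('C')(B) = Mul(Rational(1, 2), Pow(B, -1), Add(5, B)) (Function('C')(B) = Mul(Add(5, B), Pow(Mul(2, B), -1)) = Mul(Add(5, B), Mul(Rational(1, 2), Pow(B, -1))) = Mul(Rational(1, 2), Pow(B, -1), Add(5, B)))
Function('u')(I, L) = Add(L, Mul(Rational(1, 2), I, Pow(L, -1), Add(5, L))) (Function('u')(I, L) = Add(Mul(Mul(Rational(1, 2), Pow(L, -1), Add(5, L)), I), Mul(1, L)) = Add(Mul(Rational(1, 2), I, Pow(L, -1), Add(5, L)), L) = Add(L, Mul(Rational(1, 2), I, Pow(L, -1), Add(5, L))))
Mul(Function('u')(Function('G')(2), 5), -1554) = Mul(Mul(Pow(5, -1), Add(Pow(5, 2), Mul(Rational(1, 2), Add(8, 2), Add(5, 5)))), -1554) = Mul(Mul(Rational(1, 5), Add(25, Mul(Rational(1, 2), 10, 10))), -1554) = Mul(Mul(Rational(1, 5), Add(25, 50)), -1554) = Mul(Mul(Rational(1, 5), 75), -1554) = Mul(15, -1554) = -23310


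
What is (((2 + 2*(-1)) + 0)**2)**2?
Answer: 0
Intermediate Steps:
(((2 + 2*(-1)) + 0)**2)**2 = (((2 - 2) + 0)**2)**2 = ((0 + 0)**2)**2 = (0**2)**2 = 0**2 = 0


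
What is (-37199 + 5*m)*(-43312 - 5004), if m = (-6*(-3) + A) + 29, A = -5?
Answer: 1787160524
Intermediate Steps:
m = 42 (m = (-6*(-3) - 5) + 29 = (18 - 5) + 29 = 13 + 29 = 42)
(-37199 + 5*m)*(-43312 - 5004) = (-37199 + 5*42)*(-43312 - 5004) = (-37199 + 210)*(-48316) = -36989*(-48316) = 1787160524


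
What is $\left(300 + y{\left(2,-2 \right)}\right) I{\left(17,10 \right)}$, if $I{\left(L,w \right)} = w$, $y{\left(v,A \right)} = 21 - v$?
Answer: $3190$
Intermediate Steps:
$\left(300 + y{\left(2,-2 \right)}\right) I{\left(17,10 \right)} = \left(300 + \left(21 - 2\right)\right) 10 = \left(300 + 19\right) 10 = 319 \cdot 10 = 3190$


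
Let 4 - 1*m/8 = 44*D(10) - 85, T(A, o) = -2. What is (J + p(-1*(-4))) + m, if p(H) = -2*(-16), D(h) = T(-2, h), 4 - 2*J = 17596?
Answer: -7348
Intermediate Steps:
J = -8796 (J = 2 - ½*17596 = 2 - 8798 = -8796)
D(h) = -2
m = 1416 (m = 32 - 8*(44*(-2) - 85) = 32 - 8*(-88 - 85) = 32 - 8*(-173) = 32 + 1384 = 1416)
p(H) = 32
(J + p(-1*(-4))) + m = (-8796 + 32) + 1416 = -8764 + 1416 = -7348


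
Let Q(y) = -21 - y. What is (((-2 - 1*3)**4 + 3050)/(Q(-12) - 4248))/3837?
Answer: -1225/5444703 ≈ -0.00022499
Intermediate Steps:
(((-2 - 1*3)**4 + 3050)/(Q(-12) - 4248))/3837 = (((-2 - 1*3)**4 + 3050)/((-21 - 1*(-12)) - 4248))/3837 = (((-2 - 3)**4 + 3050)/((-21 + 12) - 4248))*(1/3837) = (((-5)**4 + 3050)/(-9 - 4248))*(1/3837) = ((625 + 3050)/(-4257))*(1/3837) = (3675*(-1/4257))*(1/3837) = -1225/1419*1/3837 = -1225/5444703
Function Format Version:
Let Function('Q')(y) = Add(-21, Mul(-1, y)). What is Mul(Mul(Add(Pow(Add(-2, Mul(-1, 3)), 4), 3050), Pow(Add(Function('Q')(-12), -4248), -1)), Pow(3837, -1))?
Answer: Rational(-1225, 5444703) ≈ -0.00022499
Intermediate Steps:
Mul(Mul(Add(Pow(Add(-2, Mul(-1, 3)), 4), 3050), Pow(Add(Function('Q')(-12), -4248), -1)), Pow(3837, -1)) = Mul(Mul(Add(Pow(Add(-2, Mul(-1, 3)), 4), 3050), Pow(Add(Add(-21, Mul(-1, -12)), -4248), -1)), Pow(3837, -1)) = Mul(Mul(Add(Pow(Add(-2, -3), 4), 3050), Pow(Add(Add(-21, 12), -4248), -1)), Rational(1, 3837)) = Mul(Mul(Add(Pow(-5, 4), 3050), Pow(Add(-9, -4248), -1)), Rational(1, 3837)) = Mul(Mul(Add(625, 3050), Pow(-4257, -1)), Rational(1, 3837)) = Mul(Mul(3675, Rational(-1, 4257)), Rational(1, 3837)) = Mul(Rational(-1225, 1419), Rational(1, 3837)) = Rational(-1225, 5444703)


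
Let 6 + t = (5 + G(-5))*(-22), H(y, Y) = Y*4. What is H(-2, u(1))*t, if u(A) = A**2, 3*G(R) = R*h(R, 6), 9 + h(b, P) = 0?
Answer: -1784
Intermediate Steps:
h(b, P) = -9 (h(b, P) = -9 + 0 = -9)
G(R) = -3*R (G(R) = (R*(-9))/3 = (-9*R)/3 = -3*R)
H(y, Y) = 4*Y
t = -446 (t = -6 + (5 - 3*(-5))*(-22) = -6 + (5 + 15)*(-22) = -6 + 20*(-22) = -6 - 440 = -446)
H(-2, u(1))*t = (4*1**2)*(-446) = (4*1)*(-446) = 4*(-446) = -1784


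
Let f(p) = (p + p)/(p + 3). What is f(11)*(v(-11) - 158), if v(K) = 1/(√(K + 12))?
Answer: -1727/7 ≈ -246.71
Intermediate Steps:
v(K) = (12 + K)^(-½) (v(K) = 1/(√(12 + K)) = (12 + K)^(-½))
f(p) = 2*p/(3 + p) (f(p) = (2*p)/(3 + p) = 2*p/(3 + p))
f(11)*(v(-11) - 158) = (2*11/(3 + 11))*((12 - 11)^(-½) - 158) = (2*11/14)*(1^(-½) - 158) = (2*11*(1/14))*(1 - 158) = (11/7)*(-157) = -1727/7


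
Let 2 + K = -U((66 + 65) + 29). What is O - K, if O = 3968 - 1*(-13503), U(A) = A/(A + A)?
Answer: 34947/2 ≈ 17474.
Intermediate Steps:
U(A) = ½ (U(A) = A/((2*A)) = (1/(2*A))*A = ½)
O = 17471 (O = 3968 + 13503 = 17471)
K = -5/2 (K = -2 - 1*½ = -2 - ½ = -5/2 ≈ -2.5000)
O - K = 17471 - 1*(-5/2) = 17471 + 5/2 = 34947/2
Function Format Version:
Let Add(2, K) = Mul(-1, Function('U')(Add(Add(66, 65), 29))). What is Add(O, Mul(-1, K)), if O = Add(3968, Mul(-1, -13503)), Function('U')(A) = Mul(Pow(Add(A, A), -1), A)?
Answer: Rational(34947, 2) ≈ 17474.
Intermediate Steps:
Function('U')(A) = Rational(1, 2) (Function('U')(A) = Mul(Pow(Mul(2, A), -1), A) = Mul(Mul(Rational(1, 2), Pow(A, -1)), A) = Rational(1, 2))
O = 17471 (O = Add(3968, 13503) = 17471)
K = Rational(-5, 2) (K = Add(-2, Mul(-1, Rational(1, 2))) = Add(-2, Rational(-1, 2)) = Rational(-5, 2) ≈ -2.5000)
Add(O, Mul(-1, K)) = Add(17471, Mul(-1, Rational(-5, 2))) = Add(17471, Rational(5, 2)) = Rational(34947, 2)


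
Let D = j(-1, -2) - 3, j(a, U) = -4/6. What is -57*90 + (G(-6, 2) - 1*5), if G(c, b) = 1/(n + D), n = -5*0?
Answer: -56488/11 ≈ -5135.3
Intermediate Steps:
j(a, U) = -⅔ (j(a, U) = -4*⅙ = -⅔)
n = 0
D = -11/3 (D = -⅔ - 3 = -11/3 ≈ -3.6667)
G(c, b) = -3/11 (G(c, b) = 1/(0 - 11/3) = 1/(-11/3) = -3/11)
-57*90 + (G(-6, 2) - 1*5) = -57*90 + (-3/11 - 1*5) = -5130 + (-3/11 - 5) = -5130 - 58/11 = -56488/11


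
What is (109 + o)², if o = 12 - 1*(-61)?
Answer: 33124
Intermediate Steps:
o = 73 (o = 12 + 61 = 73)
(109 + o)² = (109 + 73)² = 182² = 33124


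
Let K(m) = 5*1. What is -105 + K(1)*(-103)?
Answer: -620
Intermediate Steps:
K(m) = 5
-105 + K(1)*(-103) = -105 + 5*(-103) = -105 - 515 = -620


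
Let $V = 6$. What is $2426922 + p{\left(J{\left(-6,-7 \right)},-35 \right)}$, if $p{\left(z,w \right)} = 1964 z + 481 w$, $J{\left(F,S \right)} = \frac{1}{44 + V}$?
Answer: $\frac{60253157}{25} \approx 2.4101 \cdot 10^{6}$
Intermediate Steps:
$J{\left(F,S \right)} = \frac{1}{50}$ ($J{\left(F,S \right)} = \frac{1}{44 + 6} = \frac{1}{50}$)
$p{\left(z,w \right)} = 481 w + 1964 z$
$2426922 + p{\left(J{\left(-6,-7 \right)},-35 \right)} = 2426922 + \left(481 \left(-35\right) + 1964 \cdot \frac{1}{50}\right) = 2426922 + \left(-16835 + \frac{982}{25}\right) = 2426922 - \frac{419893}{25} = \frac{60253157}{25}$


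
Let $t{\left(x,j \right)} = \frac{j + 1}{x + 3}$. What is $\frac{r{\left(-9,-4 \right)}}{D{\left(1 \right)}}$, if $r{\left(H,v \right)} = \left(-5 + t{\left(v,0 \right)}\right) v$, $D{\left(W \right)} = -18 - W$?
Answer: $- \frac{24}{19} \approx -1.2632$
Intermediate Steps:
$t{\left(x,j \right)} = \frac{1 + j}{3 + x}$
$r{\left(H,v \right)} = v \left(-5 + \frac{1}{3 + v}\right)$ ($r{\left(H,v \right)} = \left(-5 + \frac{1 + 0}{3 + v}\right) v = \left(-5 + \frac{1}{3 + v} 1\right) v = \left(-5 + \frac{1}{3 + v}\right) v = v \left(-5 + \frac{1}{3 + v}\right)$)
$\frac{r{\left(-9,-4 \right)}}{D{\left(1 \right)}} = \frac{\left(-1\right) \left(-4\right) \frac{1}{3 - 4} \left(14 + 5 \left(-4\right)\right)}{-18 - 1} = \frac{\left(-1\right) \left(-4\right) \frac{1}{-1} \left(14 - 20\right)}{-18 - 1} = \frac{\left(-1\right) \left(-4\right) \left(-1\right) \left(-6\right)}{-19} = 24 \left(- \frac{1}{19}\right) = - \frac{24}{19}$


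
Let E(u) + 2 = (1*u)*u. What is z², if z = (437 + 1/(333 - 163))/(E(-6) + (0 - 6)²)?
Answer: 112635769/2890000 ≈ 38.974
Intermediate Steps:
E(u) = -2 + u² (E(u) = -2 + (1*u)*u = -2 + u*u = -2 + u²)
z = 10613/1700 (z = (437 + 1/(333 - 163))/((-2 + (-6)²) + (0 - 6)²) = (437 + 1/170)/((-2 + 36) + (-6)²) = (437 + 1/170)/(34 + 36) = (74291/170)/70 = (74291/170)*(1/70) = 10613/1700 ≈ 6.2429)
z² = (10613/1700)² = 112635769/2890000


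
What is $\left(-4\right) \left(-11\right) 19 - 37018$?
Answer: $-36182$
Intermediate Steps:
$\left(-4\right) \left(-11\right) 19 - 37018 = 44 \cdot 19 - 37018 = 836 - 37018 = -36182$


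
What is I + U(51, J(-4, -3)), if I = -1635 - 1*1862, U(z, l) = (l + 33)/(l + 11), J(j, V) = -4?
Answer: -24450/7 ≈ -3492.9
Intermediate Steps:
U(z, l) = (33 + l)/(11 + l)
I = -3497 (I = -1635 - 1862 = -3497)
I + U(51, J(-4, -3)) = -3497 + (33 - 4)/(11 - 4) = -3497 + 29/7 = -24450/7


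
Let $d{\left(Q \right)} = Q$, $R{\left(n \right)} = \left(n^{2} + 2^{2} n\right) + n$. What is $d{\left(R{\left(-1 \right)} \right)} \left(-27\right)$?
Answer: $108$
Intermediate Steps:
$R{\left(n \right)} = n^{2} + 5 n$ ($R{\left(n \right)} = \left(n^{2} + 4 n\right) + n = n^{2} + 5 n$)
$d{\left(R{\left(-1 \right)} \right)} \left(-27\right) = - (5 - 1) \left(-27\right) = \left(-1\right) 4 \left(-27\right) = \left(-4\right) \left(-27\right) = 108$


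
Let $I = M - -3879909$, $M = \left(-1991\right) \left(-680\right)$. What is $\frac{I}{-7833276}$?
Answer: $- \frac{475799}{712116} \approx -0.66815$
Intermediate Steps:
$M = 1353880$
$I = 5233789$ ($I = 1353880 - -3879909 = 1353880 + 3879909 = 5233789$)
$\frac{I}{-7833276} = \frac{5233789}{-7833276} = 5233789 \left(- \frac{1}{7833276}\right) = - \frac{475799}{712116}$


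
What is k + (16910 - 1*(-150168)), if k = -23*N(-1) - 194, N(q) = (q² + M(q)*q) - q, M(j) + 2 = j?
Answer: 166769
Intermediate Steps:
M(j) = -2 + j
N(q) = q² - q + q*(-2 + q) (N(q) = (q² + (-2 + q)*q) - q = (q² + q*(-2 + q)) - q = q² - q + q*(-2 + q))
k = -309 (k = -(-23)*(-3 + 2*(-1)) - 194 = -(-23)*(-3 - 2) - 194 = -(-23)*(-5) - 194 = -23*5 - 194 = -115 - 194 = -309)
k + (16910 - 1*(-150168)) = -309 + (16910 - 1*(-150168)) = -309 + (16910 + 150168) = -309 + 167078 = 166769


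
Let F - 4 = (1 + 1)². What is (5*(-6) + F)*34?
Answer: -748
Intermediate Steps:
F = 8 (F = 4 + (1 + 1)² = 4 + 2² = 4 + 4 = 8)
(5*(-6) + F)*34 = (5*(-6) + 8)*34 = (-30 + 8)*34 = -22*34 = -748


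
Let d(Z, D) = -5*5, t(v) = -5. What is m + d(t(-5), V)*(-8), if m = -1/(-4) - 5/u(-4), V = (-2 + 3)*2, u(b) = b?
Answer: 403/2 ≈ 201.50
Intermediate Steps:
V = 2 (V = 1*2 = 2)
d(Z, D) = -25
m = 3/2 (m = -1/(-4) - 5/(-4) = -1*(-¼) - 5*(-¼) = ¼ + 5/4 = 3/2 ≈ 1.5000)
m + d(t(-5), V)*(-8) = 3/2 - 25*(-8) = 3/2 + 200 = 403/2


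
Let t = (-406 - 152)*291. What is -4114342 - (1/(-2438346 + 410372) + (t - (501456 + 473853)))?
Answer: -6036578946969/2027974 ≈ -2.9767e+6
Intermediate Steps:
t = -162378 (t = -558*291 = -162378)
-4114342 - (1/(-2438346 + 410372) + (t - (501456 + 473853))) = -4114342 - (1/(-2438346 + 410372) + (-162378 - (501456 + 473853))) = -4114342 - (1/(-2027974) + (-162378 - 1*975309)) = -4114342 - (-1/2027974 + (-162378 - 975309)) = -4114342 - (-1/2027974 - 1137687) = -4114342 - 1*(-2307199656139/2027974) = -4114342 + 2307199656139/2027974 = -6036578946969/2027974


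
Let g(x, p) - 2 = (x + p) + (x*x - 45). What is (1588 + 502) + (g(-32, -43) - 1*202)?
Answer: 2794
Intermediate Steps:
g(x, p) = -43 + p + x + x² (g(x, p) = 2 + ((x + p) + (x*x - 45)) = 2 + ((p + x) + (x² - 45)) = 2 + ((p + x) + (-45 + x²)) = 2 + (-45 + p + x + x²) = -43 + p + x + x²)
(1588 + 502) + (g(-32, -43) - 1*202) = (1588 + 502) + ((-43 - 43 - 32 + (-32)²) - 1*202) = 2090 + ((-43 - 43 - 32 + 1024) - 202) = 2090 + (906 - 202) = 2090 + 704 = 2794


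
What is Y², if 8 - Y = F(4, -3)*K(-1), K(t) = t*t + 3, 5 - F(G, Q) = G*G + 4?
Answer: 4624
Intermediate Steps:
F(G, Q) = 1 - G² (F(G, Q) = 5 - (G*G + 4) = 5 - (G² + 4) = 5 - (4 + G²) = 5 + (-4 - G²) = 1 - G²)
K(t) = 3 + t² (K(t) = t² + 3 = 3 + t²)
Y = 68 (Y = 8 - (1 - 1*4²)*(3 + (-1)²) = 8 - (1 - 1*16)*(3 + 1) = 8 - (1 - 16)*4 = 8 - (-15)*4 = 8 - 1*(-60) = 8 + 60 = 68)
Y² = 68² = 4624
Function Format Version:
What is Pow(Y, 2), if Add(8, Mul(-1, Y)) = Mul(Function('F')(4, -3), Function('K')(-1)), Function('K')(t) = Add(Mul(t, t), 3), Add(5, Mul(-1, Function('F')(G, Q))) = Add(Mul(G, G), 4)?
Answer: 4624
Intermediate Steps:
Function('F')(G, Q) = Add(1, Mul(-1, Pow(G, 2))) (Function('F')(G, Q) = Add(5, Mul(-1, Add(Mul(G, G), 4))) = Add(5, Mul(-1, Add(Pow(G, 2), 4))) = Add(5, Mul(-1, Add(4, Pow(G, 2)))) = Add(5, Add(-4, Mul(-1, Pow(G, 2)))) = Add(1, Mul(-1, Pow(G, 2))))
Function('K')(t) = Add(3, Pow(t, 2)) (Function('K')(t) = Add(Pow(t, 2), 3) = Add(3, Pow(t, 2)))
Y = 68 (Y = Add(8, Mul(-1, Mul(Add(1, Mul(-1, Pow(4, 2))), Add(3, Pow(-1, 2))))) = Add(8, Mul(-1, Mul(Add(1, Mul(-1, 16)), Add(3, 1)))) = Add(8, Mul(-1, Mul(Add(1, -16), 4))) = Add(8, Mul(-1, Mul(-15, 4))) = Add(8, Mul(-1, -60)) = Add(8, 60) = 68)
Pow(Y, 2) = Pow(68, 2) = 4624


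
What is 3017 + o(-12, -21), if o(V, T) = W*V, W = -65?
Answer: 3797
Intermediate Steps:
o(V, T) = -65*V
3017 + o(-12, -21) = 3017 - 65*(-12) = 3017 + 780 = 3797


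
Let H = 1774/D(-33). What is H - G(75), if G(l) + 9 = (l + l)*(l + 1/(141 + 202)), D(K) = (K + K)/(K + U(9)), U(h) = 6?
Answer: -39675774/3773 ≈ -10516.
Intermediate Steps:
D(K) = 2*K/(6 + K) (D(K) = (K + K)/(K + 6) = (2*K)/(6 + K) = 2*K/(6 + K))
G(l) = -9 + 2*l*(1/343 + l) (G(l) = -9 + (l + l)*(l + 1/(141 + 202)) = -9 + (2*l)*(l + 1/343) = -9 + (2*l)*(1/343 + l) = -9 + 2*l*(1/343 + l))
H = 7983/11 (H = 1774/((2*(-33)/(6 - 33))) = 1774/((2*(-33)/(-27))) = 1774/((2*(-33)*(-1/27))) = 1774/(22/9) = 1774*(9/22) = 7983/11 ≈ 725.73)
H - G(75) = 7983/11 - (-9 + 2*75² + (2/343)*75) = 7983/11 - (-9 + 2*5625 + 150/343) = 7983/11 - (-9 + 11250 + 150/343) = 7983/11 - 1*3855813/343 = 7983/11 - 3855813/343 = -39675774/3773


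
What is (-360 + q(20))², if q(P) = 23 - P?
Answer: 127449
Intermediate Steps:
(-360 + q(20))² = (-360 + (23 - 1*20))² = (-360 + (23 - 20))² = (-360 + 3)² = (-357)² = 127449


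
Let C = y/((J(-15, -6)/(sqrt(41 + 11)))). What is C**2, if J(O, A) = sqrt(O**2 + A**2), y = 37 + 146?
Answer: 193492/29 ≈ 6672.1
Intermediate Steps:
y = 183
J(O, A) = sqrt(A**2 + O**2)
C = 122*sqrt(377)/29 (C = 183/((sqrt((-6)**2 + (-15)**2)/(sqrt(41 + 11)))) = 183/((sqrt(36 + 225)/(sqrt(52)))) = 183/((sqrt(261)/((2*sqrt(13))))) = 183/(((3*sqrt(29))*(sqrt(13)/26))) = 183/((3*sqrt(377)/26)) = 183*(2*sqrt(377)/87) = 122*sqrt(377)/29 ≈ 81.683)
C**2 = (122*sqrt(377)/29)**2 = 193492/29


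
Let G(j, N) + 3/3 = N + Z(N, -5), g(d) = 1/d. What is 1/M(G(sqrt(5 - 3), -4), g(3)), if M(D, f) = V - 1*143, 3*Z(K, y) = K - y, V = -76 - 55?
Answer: -1/274 ≈ -0.0036496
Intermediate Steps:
V = -131
Z(K, y) = -y/3 + K/3 (Z(K, y) = (K - y)/3 = -y/3 + K/3)
G(j, N) = 2/3 + 4*N/3 (G(j, N) = -1 + (N + (-1/3*(-5) + N/3)) = -1 + (N + (5/3 + N/3)) = -1 + (5/3 + 4*N/3) = 2/3 + 4*N/3)
M(D, f) = -274 (M(D, f) = -131 - 1*143 = -131 - 143 = -274)
1/M(G(sqrt(5 - 3), -4), g(3)) = 1/(-274) = -1/274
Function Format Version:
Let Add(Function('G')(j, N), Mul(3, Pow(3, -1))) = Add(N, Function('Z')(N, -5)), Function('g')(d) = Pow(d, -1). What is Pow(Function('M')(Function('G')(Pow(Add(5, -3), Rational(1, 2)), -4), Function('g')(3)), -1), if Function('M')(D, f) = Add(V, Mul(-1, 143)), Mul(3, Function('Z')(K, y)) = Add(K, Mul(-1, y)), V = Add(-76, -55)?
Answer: Rational(-1, 274) ≈ -0.0036496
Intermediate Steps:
V = -131
Function('Z')(K, y) = Add(Mul(Rational(-1, 3), y), Mul(Rational(1, 3), K)) (Function('Z')(K, y) = Mul(Rational(1, 3), Add(K, Mul(-1, y))) = Add(Mul(Rational(-1, 3), y), Mul(Rational(1, 3), K)))
Function('G')(j, N) = Add(Rational(2, 3), Mul(Rational(4, 3), N)) (Function('G')(j, N) = Add(-1, Add(N, Add(Mul(Rational(-1, 3), -5), Mul(Rational(1, 3), N)))) = Add(-1, Add(N, Add(Rational(5, 3), Mul(Rational(1, 3), N)))) = Add(-1, Add(Rational(5, 3), Mul(Rational(4, 3), N))) = Add(Rational(2, 3), Mul(Rational(4, 3), N)))
Function('M')(D, f) = -274 (Function('M')(D, f) = Add(-131, Mul(-1, 143)) = Add(-131, -143) = -274)
Pow(Function('M')(Function('G')(Pow(Add(5, -3), Rational(1, 2)), -4), Function('g')(3)), -1) = Pow(-274, -1) = Rational(-1, 274)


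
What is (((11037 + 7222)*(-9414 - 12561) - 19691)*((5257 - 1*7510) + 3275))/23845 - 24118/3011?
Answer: -1234778441939982/71797295 ≈ -1.7198e+7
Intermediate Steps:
(((11037 + 7222)*(-9414 - 12561) - 19691)*((5257 - 1*7510) + 3275))/23845 - 24118/3011 = ((18259*(-21975) - 19691)*((5257 - 7510) + 3275))*(1/23845) - 24118*1/3011 = ((-401241525 - 19691)*(-2253 + 3275))*(1/23845) - 24118/3011 = -401261216*1022*(1/23845) - 24118/3011 = -410088962752*1/23845 - 24118/3011 = -410088962752/23845 - 24118/3011 = -1234778441939982/71797295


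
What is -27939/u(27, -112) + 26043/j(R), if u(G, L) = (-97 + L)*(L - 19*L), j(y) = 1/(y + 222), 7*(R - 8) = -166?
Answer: 754528639201/140448 ≈ 5.3723e+6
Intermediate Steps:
R = -110/7 (R = 8 + (⅐)*(-166) = 8 - 166/7 = -110/7 ≈ -15.714)
j(y) = 1/(222 + y)
u(G, L) = -18*L*(-97 + L) (u(G, L) = (-97 + L)*(-18*L) = -18*L*(-97 + L))
-27939/u(27, -112) + 26043/j(R) = -27939*(-1/(2016*(97 - 1*(-112)))) + 26043/(1/(222 - 110/7)) = -27939*(-1/(2016*(97 + 112))) + 26043/(1/(1444/7)) = -27939/(18*(-112)*209) + 26043/(7/1444) = -27939/(-421344) + 26043*(1444/7) = -27939*(-1/421344) + 37606092/7 = 9313/140448 + 37606092/7 = 754528639201/140448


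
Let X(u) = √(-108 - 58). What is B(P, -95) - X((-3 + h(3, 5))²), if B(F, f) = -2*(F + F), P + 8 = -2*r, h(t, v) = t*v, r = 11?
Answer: 120 - I*√166 ≈ 120.0 - 12.884*I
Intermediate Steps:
X(u) = I*√166 (X(u) = √(-166) = I*√166)
P = -30 (P = -8 - 2*11 = -8 - 22 = -30)
B(F, f) = -4*F
B(P, -95) - X((-3 + h(3, 5))²) = -4*(-30) - I*√166 = 120 - I*√166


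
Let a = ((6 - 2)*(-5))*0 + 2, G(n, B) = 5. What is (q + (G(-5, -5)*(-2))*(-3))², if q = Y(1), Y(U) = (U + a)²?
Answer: 1521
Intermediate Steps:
a = 2 (a = (4*(-5))*0 + 2 = -20*0 + 2 = 0 + 2 = 2)
Y(U) = (2 + U)² (Y(U) = (U + 2)² = (2 + U)²)
q = 9 (q = (2 + 1)² = 3² = 9)
(q + (G(-5, -5)*(-2))*(-3))² = (9 + (5*(-2))*(-3))² = (9 - 10*(-3))² = (9 + 30)² = 39² = 1521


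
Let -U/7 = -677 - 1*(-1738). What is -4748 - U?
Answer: 2679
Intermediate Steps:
U = -7427 (U = -7*(-677 - 1*(-1738)) = -7*(-677 + 1738) = -7*1061 = -7427)
-4748 - U = -4748 - 1*(-7427) = -4748 + 7427 = 2679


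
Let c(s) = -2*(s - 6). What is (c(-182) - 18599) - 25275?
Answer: -43498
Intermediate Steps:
c(s) = 12 - 2*s (c(s) = -2*(-6 + s) = 12 - 2*s)
(c(-182) - 18599) - 25275 = ((12 - 2*(-182)) - 18599) - 25275 = ((12 + 364) - 18599) - 25275 = (376 - 18599) - 25275 = -18223 - 25275 = -43498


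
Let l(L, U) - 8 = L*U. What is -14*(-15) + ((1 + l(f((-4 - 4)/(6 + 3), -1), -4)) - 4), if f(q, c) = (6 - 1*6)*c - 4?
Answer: 231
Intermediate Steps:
f(q, c) = -4 (f(q, c) = (6 - 6)*c - 4 = 0*c - 4 = 0 - 4 = -4)
l(L, U) = 8 + L*U
-14*(-15) + ((1 + l(f((-4 - 4)/(6 + 3), -1), -4)) - 4) = -14*(-15) + ((1 + (8 - 4*(-4))) - 4) = 210 + ((1 + (8 + 16)) - 4) = 210 + ((1 + 24) - 4) = 210 + (25 - 4) = 210 + 21 = 231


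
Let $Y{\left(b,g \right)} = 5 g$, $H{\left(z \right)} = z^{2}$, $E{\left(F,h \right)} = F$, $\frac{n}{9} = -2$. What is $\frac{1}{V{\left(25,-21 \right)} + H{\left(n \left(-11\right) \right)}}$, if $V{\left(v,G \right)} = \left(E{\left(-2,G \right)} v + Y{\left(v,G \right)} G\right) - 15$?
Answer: $\frac{1}{41344} \approx 2.4187 \cdot 10^{-5}$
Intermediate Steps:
$n = -18$ ($n = 9 \left(-2\right) = -18$)
$V{\left(v,G \right)} = -15 - 2 v + 5 G^{2}$ ($V{\left(v,G \right)} = \left(- 2 v + 5 G G\right) - 15 = \left(- 2 v + 5 G^{2}\right) - 15 = -15 - 2 v + 5 G^{2}$)
$\frac{1}{V{\left(25,-21 \right)} + H{\left(n \left(-11\right) \right)}} = \frac{1}{\left(-15 - 50 + 5 \left(-21\right)^{2}\right) + \left(\left(-18\right) \left(-11\right)\right)^{2}} = \frac{1}{\left(-15 - 50 + 5 \cdot 441\right) + 198^{2}} = \frac{1}{\left(-15 - 50 + 2205\right) + 39204} = \frac{1}{2140 + 39204} = \frac{1}{41344}$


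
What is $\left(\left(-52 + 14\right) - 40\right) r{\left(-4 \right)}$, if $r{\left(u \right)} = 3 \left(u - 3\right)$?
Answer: $1638$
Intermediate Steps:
$r{\left(u \right)} = -9 + 3 u$ ($r{\left(u \right)} = 3 \left(-3 + u\right) = -9 + 3 u$)
$\left(\left(-52 + 14\right) - 40\right) r{\left(-4 \right)} = \left(\left(-52 + 14\right) - 40\right) \left(-9 + 3 \left(-4\right)\right) = \left(-38 - 40\right) \left(-9 - 12\right) = \left(-78\right) \left(-21\right) = 1638$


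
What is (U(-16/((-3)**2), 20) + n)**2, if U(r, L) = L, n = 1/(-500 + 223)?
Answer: 30680521/76729 ≈ 399.86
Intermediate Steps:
n = -1/277 (n = 1/(-277) = -1/277 ≈ -0.0036101)
(U(-16/((-3)**2), 20) + n)**2 = (20 - 1/277)**2 = (5539/277)**2 = 30680521/76729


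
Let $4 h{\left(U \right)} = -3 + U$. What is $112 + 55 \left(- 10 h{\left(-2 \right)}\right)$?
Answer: $\frac{1599}{2} \approx 799.5$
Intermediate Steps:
$h{\left(U \right)} = - \frac{3}{4} + \frac{U}{4}$ ($h{\left(U \right)} = \frac{-3 + U}{4} = - \frac{3}{4} + \frac{U}{4}$)
$112 + 55 \left(- 10 h{\left(-2 \right)}\right) = 112 + 55 \left(- 10 \left(- \frac{3}{4} + \frac{1}{4} \left(-2\right)\right)\right) = 112 + 55 \left(- 10 \left(- \frac{3}{4} - \frac{1}{2}\right)\right) = 112 + 55 \left(\left(-10\right) \left(- \frac{5}{4}\right)\right) = 112 + 55 \cdot \frac{25}{2} = 112 + \frac{1375}{2} = \frac{1599}{2}$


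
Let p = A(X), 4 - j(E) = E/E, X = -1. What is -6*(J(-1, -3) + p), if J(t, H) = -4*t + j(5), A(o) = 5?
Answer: -72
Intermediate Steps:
j(E) = 3 (j(E) = 4 - E/E = 4 - 1*1 = 4 - 1 = 3)
p = 5
J(t, H) = 3 - 4*t (J(t, H) = -4*t + 3 = 3 - 4*t)
-6*(J(-1, -3) + p) = -6*((3 - 4*(-1)) + 5) = -6*((3 + 4) + 5) = -6*(7 + 5) = -6*12 = -72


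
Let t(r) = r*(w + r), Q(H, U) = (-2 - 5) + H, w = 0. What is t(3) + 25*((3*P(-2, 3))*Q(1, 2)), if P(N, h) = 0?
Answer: 9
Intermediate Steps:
Q(H, U) = -7 + H
t(r) = r**2 (t(r) = r*(0 + r) = r*r = r**2)
t(3) + 25*((3*P(-2, 3))*Q(1, 2)) = 3**2 + 25*((3*0)*(-7 + 1)) = 9 + 25*(0*(-6)) = 9 + 25*0 = 9 + 0 = 9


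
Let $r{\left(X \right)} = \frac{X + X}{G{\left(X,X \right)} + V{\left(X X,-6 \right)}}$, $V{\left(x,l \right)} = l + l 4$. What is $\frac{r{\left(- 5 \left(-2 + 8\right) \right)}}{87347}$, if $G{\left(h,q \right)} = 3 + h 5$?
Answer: $\frac{20}{5153473} \approx 3.8809 \cdot 10^{-6}$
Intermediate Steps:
$G{\left(h,q \right)} = 3 + 5 h$
$V{\left(x,l \right)} = 5 l$ ($V{\left(x,l \right)} = l + 4 l = 5 l$)
$r{\left(X \right)} = \frac{2 X}{-27 + 5 X}$ ($r{\left(X \right)} = \frac{X + X}{\left(3 + 5 X\right) + 5 \left(-6\right)} = \frac{2 X}{\left(3 + 5 X\right) - 30} = \frac{2 X}{-27 + 5 X}$)
$\frac{r{\left(- 5 \left(-2 + 8\right) \right)}}{87347} = \frac{2 \left(- 5 \left(-2 + 8\right)\right) \frac{1}{-27 + 5 \left(- 5 \left(-2 + 8\right)\right)}}{87347} = \frac{2 \left(\left(-5\right) 6\right)}{-27 + 5 \left(\left(-5\right) 6\right)} \frac{1}{87347} = 2 \left(-30\right) \frac{1}{-27 + 5 \left(-30\right)} \frac{1}{87347} = 2 \left(-30\right) \frac{1}{-27 - 150} \cdot \frac{1}{87347} = 2 \left(-30\right) \frac{1}{-177} \cdot \frac{1}{87347} = 2 \left(-30\right) \left(- \frac{1}{177}\right) \frac{1}{87347} = \frac{20}{59} \cdot \frac{1}{87347} = \frac{20}{5153473}$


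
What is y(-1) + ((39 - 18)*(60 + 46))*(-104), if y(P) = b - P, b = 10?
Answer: -231493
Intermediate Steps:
y(P) = 10 - P
y(-1) + ((39 - 18)*(60 + 46))*(-104) = (10 - 1*(-1)) + ((39 - 18)*(60 + 46))*(-104) = (10 + 1) + (21*106)*(-104) = 11 + 2226*(-104) = 11 - 231504 = -231493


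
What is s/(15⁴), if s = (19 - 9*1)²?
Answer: 4/2025 ≈ 0.0019753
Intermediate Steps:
s = 100 (s = (19 - 9)² = 10² = 100)
s/(15⁴) = 100/(15⁴) = 100/50625 = 100*(1/50625) = 4/2025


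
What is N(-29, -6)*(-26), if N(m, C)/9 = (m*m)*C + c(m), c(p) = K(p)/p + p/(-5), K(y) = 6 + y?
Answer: 170987076/145 ≈ 1.1792e+6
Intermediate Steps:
c(p) = -p/5 + (6 + p)/p (c(p) = (6 + p)/p + p/(-5) = (6 + p)/p + p*(-⅕) = (6 + p)/p - p/5 = -p/5 + (6 + p)/p)
N(m, C) = 9 + 54/m - 9*m/5 + 9*C*m² (N(m, C) = 9*((m*m)*C + (1 + 6/m - m/5)) = 9*(m²*C + (1 + 6/m - m/5)) = 9*(C*m² + (1 + 6/m - m/5)) = 9*(1 + 6/m - m/5 + C*m²) = 9 + 54/m - 9*m/5 + 9*C*m²)
N(-29, -6)*(-26) = (9 + 54/(-29) - 9/5*(-29) + 9*(-6)*(-29)²)*(-26) = (9 + 54*(-1/29) + 261/5 + 9*(-6)*841)*(-26) = (9 - 54/29 + 261/5 - 45414)*(-26) = -6576426/145*(-26) = 170987076/145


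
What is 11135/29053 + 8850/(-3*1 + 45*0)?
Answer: -5040895/1709 ≈ -2949.6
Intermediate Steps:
11135/29053 + 8850/(-3*1 + 45*0) = 11135*(1/29053) + 8850/(-3 + 0) = 655/1709 + 8850/(-3) = 655/1709 + 8850*(-⅓) = 655/1709 - 2950 = -5040895/1709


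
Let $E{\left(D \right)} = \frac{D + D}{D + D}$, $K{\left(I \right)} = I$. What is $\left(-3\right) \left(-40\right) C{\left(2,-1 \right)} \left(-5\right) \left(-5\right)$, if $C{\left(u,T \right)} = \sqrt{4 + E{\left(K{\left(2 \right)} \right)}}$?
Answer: $3000 \sqrt{5} \approx 6708.2$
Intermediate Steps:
$E{\left(D \right)} = 1$ ($E{\left(D \right)} = \frac{2 D}{2 D} = 2 D \frac{1}{2 D} = 1$)
$C{\left(u,T \right)} = \sqrt{5}$ ($C{\left(u,T \right)} = \sqrt{4 + 1} = \sqrt{5}$)
$\left(-3\right) \left(-40\right) C{\left(2,-1 \right)} \left(-5\right) \left(-5\right) = \left(-3\right) \left(-40\right) \sqrt{5} \left(-5\right) \left(-5\right) = 120 - 5 \sqrt{5} \left(-5\right) = 120 \cdot 25 \sqrt{5} = 3000 \sqrt{5}$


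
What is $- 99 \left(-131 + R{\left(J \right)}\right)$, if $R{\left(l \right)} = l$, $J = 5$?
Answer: $12474$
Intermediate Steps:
$- 99 \left(-131 + R{\left(J \right)}\right) = - 99 \left(-131 + 5\right) = \left(-99\right) \left(-126\right) = 12474$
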